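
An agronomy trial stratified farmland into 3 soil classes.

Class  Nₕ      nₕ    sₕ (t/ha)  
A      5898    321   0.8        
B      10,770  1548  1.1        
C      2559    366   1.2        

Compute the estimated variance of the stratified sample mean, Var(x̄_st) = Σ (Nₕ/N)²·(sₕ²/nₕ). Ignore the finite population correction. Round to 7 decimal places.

0.0005026

N = 19227; Wₕ = Nₕ/N.
class A: (5898/19227)²·0.8²/321 = 0.0001876124
class B: (10770/19227)²·1.1²/1548 = 0.0002452578
class C: (2559/19227)²·1.2²/366 = 0.0000696946
Sum = 0.0005025647 → 0.0005026.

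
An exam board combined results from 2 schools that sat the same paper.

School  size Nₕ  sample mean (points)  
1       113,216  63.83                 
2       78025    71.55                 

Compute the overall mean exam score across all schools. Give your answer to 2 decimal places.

N = 191241; weights Wₕ = Nₕ/N = (0.5920, 0.4080).
x̄_st = Σ Wₕ·x̄ₕ = 0.5920·63.83 + 0.4080·71.55 ≈ 66.9797...
→ 66.98.

66.98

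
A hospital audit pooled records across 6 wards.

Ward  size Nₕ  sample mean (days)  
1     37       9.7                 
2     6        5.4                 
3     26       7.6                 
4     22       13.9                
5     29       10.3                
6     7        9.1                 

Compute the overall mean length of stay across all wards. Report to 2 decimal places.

9.90

x̄_st = (Σ Nₕx̄ₕ) / (Σ Nₕ) = (37·9.7 + 6·5.4 + 26·7.6 + 22·13.9 + 29·10.3 + 7·9.1) / 127
= 1257.1 / 127 = 9.8984... → 9.90.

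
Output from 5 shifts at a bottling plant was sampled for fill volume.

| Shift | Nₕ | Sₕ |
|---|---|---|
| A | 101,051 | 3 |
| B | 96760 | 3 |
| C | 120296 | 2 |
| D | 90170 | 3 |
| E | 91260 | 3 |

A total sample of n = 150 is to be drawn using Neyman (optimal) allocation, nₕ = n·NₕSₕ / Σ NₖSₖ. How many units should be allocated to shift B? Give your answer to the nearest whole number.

32

Σ NₕSₕ = 101051·3 + 96760·3 + 120296·2 + 90170·3 + 91260·3 = 1378315.
Share for B: 290280/1378315 = 0.21060.
n_B = 150 × 0.21060 = 31.591... → 32.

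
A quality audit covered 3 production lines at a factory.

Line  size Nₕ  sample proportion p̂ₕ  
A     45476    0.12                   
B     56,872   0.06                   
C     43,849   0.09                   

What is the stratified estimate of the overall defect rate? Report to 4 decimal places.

0.0877

N = 45476 + 56872 + 43849 = 146197.
Overall proportion = Σ (Nₕ/N)·p̂ₕ.
Σ Nₕp̂ₕ = 5457.12 + 3412.32 + 3946.41 = 12815.85.
12815.85 / 146197 = 0.087662... → 0.0877.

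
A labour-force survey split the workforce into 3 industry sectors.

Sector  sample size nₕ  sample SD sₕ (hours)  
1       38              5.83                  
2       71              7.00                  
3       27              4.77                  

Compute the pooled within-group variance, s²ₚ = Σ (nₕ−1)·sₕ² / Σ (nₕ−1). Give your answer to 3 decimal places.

39.693

Degrees of freedom: 37 + 70 + 26 = 133.
Σ(nₕ−1)sₕ² = 37·33.9889 + 70·49 + 26·22.7529 = 5279.1647.
s²ₚ = 5279.1647 / 133 = 39.69297... → 39.693.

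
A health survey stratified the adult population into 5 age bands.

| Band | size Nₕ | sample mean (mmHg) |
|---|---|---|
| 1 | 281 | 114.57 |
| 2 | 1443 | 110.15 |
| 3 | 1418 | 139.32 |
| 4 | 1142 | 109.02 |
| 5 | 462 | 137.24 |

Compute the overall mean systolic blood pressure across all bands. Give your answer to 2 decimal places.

x̄_st = (Σ Nₕx̄ₕ) / (Σ Nₕ) = (281·114.57 + 1443·110.15 + 1418·139.32 + 1142·109.02 + 462·137.24) / 4746
= 576602.1 / 4746 = 121.4922... → 121.49.

121.49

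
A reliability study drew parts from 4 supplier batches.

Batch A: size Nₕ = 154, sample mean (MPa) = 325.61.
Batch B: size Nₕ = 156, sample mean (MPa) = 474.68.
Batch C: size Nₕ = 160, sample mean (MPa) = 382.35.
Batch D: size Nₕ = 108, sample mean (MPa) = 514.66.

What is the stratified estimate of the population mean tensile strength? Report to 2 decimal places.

N = 154 + 156 + 160 + 108 = 578.
The stratified mean weights each stratum mean by its population share Nₕ/N.
Σ Nₕx̄ₕ = 154·325.61 + 156·474.68 + 160·382.35 + 108·514.66 = 50143.94 + 74050.08 + 61176 + 55583.28 = 240953.3.
Divide by N: 240953.3 / 578 = 416.8742... → 416.87.

416.87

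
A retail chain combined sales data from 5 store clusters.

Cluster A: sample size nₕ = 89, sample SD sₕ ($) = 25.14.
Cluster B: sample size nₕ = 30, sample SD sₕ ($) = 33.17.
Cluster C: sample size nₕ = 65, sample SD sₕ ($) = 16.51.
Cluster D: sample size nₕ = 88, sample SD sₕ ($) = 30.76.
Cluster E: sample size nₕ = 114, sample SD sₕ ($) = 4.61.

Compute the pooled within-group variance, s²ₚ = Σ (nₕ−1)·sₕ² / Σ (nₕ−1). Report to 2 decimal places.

497.87

Degrees of freedom: 88 + 29 + 64 + 87 + 113 = 381.
Σ(nₕ−1)sₕ² = 88·632.0196 + 29·1100.2489 + 64·272.5801 + 87·946.1776 + 113·21.2521 = 189689.0078.
s²ₚ = 189689.0078 / 381 = 497.8714... → 497.87.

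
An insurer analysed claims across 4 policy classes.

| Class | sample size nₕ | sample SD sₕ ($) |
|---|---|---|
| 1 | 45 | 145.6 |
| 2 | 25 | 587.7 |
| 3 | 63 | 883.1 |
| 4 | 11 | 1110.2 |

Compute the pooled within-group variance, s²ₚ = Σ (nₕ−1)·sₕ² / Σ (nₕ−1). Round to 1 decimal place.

1: (45−1)·145.6² = 44·21199.36 = 932771.84
2: (25−1)·587.7² = 24·345391.29 = 8289390.96
3: (63−1)·883.1² = 62·779865.61 = 48351667.82
4: (11−1)·1110.2² = 10·1232544.04 = 12325440.4
Numerator = 69899271.02; denominator = Σ(nₕ−1) = 140.
s²ₚ = 69899271.02/140 = 499280.507... → 499280.5.

499280.5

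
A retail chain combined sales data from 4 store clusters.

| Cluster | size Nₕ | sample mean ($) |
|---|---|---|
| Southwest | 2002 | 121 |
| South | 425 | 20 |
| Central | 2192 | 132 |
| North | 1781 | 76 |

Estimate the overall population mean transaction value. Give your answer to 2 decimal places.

105.54

x̄_st = (Σ Nₕx̄ₕ) / (Σ Nₕ) = (2002·121 + 425·20 + 2192·132 + 1781·76) / 6400
= 675442 / 6400 = 105.5378... → 105.54.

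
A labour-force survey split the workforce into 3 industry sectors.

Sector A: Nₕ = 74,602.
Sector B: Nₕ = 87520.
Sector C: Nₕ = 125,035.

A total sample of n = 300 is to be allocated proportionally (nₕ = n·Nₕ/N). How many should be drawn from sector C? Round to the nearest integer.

131

Share of sector C = 125035/287157 = 0.43542.
Allocate 300 × 0.43542 = 130.627... → 131.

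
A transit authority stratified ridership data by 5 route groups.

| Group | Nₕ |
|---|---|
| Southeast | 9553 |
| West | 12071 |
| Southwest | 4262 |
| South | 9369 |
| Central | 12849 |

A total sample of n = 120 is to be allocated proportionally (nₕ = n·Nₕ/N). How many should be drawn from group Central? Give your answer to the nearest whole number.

Share of group Central = 12849/48104 = 0.26711.
Allocate 120 × 0.26711 = 32.053... → 32.

32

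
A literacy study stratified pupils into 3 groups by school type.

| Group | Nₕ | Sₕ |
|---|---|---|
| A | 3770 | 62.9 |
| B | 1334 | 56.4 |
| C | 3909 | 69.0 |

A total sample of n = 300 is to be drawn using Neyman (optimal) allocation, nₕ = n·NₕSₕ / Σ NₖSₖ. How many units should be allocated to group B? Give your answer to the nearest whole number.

Σ NₕSₕ = 3770·62.9 + 1334·56.4 + 3909·69.0 = 582091.6.
Share for B: 75237.6/582091.6 = 0.12925.
n_B = 300 × 0.12925 = 38.776... → 39.

39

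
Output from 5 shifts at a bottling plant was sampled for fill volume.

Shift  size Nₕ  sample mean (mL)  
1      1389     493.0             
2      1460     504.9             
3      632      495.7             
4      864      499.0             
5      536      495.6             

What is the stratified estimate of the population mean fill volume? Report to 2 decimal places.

498.26

N = 4881; weights Wₕ = Nₕ/N = (0.2846, 0.2991, 0.1295, 0.1770, 0.1098).
x̄_st = Σ Wₕ·x̄ₕ = 0.2846·493.0 + 0.2991·504.9 + 0.1295·495.7 + 0.1770·499.0 + 0.1098·495.6 ≈ 498.2567...
→ 498.26.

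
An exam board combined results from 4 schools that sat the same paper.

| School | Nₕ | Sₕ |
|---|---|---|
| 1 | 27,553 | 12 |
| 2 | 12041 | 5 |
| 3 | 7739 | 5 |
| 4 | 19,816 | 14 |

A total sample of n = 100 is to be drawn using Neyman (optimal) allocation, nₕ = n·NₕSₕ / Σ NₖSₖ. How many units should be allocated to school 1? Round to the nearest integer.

47

Σ NₕSₕ = 27553·12 + 12041·5 + 7739·5 + 19816·14 = 706960.
Share for 1: 330636/706960 = 0.46769.
n_1 = 100 × 0.46769 = 46.769... → 47.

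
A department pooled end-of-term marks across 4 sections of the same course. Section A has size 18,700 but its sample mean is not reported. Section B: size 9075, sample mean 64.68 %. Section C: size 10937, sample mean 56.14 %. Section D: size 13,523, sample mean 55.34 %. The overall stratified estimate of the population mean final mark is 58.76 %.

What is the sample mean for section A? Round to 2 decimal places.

59.89

N = 18700 + 9075 + 10937 + 13523 = 52235.
Overall total = μ·N = 58.76·52235 = 3069328.6.
Subtract the known strata: 9075·64.68 + 10937·56.14 + 13523·55.34 = 1949337.
Remaining total for section A: 3069328.6 − 1949337 = 1119991.6.
Divide by its size: 1119991.6 / 18700 = 59.8926... → 59.89.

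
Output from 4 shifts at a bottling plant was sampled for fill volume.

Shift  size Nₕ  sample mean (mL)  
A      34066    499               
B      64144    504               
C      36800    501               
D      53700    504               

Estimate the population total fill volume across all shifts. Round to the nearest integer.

94829110

Estimate total by summing Nₕ·x̄ₕ over strata.
34066·499 + 64144·504 + 36800·501 + 53700·504 = 16998934 + 32328576 + 18436800 + 27064800 = 94829110.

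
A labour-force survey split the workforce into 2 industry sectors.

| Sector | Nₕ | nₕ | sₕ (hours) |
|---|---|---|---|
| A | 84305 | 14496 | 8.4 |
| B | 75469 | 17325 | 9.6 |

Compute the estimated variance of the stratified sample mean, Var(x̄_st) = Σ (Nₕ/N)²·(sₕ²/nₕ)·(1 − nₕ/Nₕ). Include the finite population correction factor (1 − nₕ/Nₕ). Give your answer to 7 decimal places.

N = 159774. Term for each stratum: Wₕ²sₕ²/nₕ·(1−nₕ/Nₕ).
Var(x̄_st) = 0.0011221810 + 0.0009143880 = 0.0020365690 → 0.0020366.

0.0020366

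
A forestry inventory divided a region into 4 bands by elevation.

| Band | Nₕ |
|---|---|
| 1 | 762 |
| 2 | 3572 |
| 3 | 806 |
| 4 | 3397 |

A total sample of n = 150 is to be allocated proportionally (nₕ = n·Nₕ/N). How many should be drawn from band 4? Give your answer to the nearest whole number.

N = 762 + 3572 + 806 + 3397 = 8537.
n_4 = 150·3397/8537 = 59.687... → 60.

60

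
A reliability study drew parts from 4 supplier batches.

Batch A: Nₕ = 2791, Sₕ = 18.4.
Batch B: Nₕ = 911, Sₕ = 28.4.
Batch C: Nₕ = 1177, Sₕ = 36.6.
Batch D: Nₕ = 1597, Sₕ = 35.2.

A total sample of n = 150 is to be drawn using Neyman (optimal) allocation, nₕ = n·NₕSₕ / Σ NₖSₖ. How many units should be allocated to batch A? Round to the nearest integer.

A: NₕSₕ = 2791·18.4 = 51354.4
B: NₕSₕ = 911·28.4 = 25872.4
C: NₕSₕ = 1177·36.6 = 43078.2
D: NₕSₕ = 1597·35.2 = 56214.4
Σ NₕSₕ = 176519.4.
n_A = 150·51354.4/176519.4 = 43.639... → 44.

44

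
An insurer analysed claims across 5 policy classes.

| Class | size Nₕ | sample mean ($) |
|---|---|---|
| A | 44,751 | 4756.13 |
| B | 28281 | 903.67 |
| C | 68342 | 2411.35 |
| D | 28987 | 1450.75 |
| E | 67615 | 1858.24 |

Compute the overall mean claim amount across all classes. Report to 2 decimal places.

2398.95

N = 237976; weights Wₕ = Nₕ/N = (0.1880, 0.1188, 0.2872, 0.1218, 0.2841).
x̄_st = Σ Wₕ·x̄ₕ = 0.1880·4756.13 + 0.1188·903.67 + 0.2872·2411.35 + 0.1218·1450.75 + 0.2841·1858.24 ≈ 2398.9500...
→ 2398.95.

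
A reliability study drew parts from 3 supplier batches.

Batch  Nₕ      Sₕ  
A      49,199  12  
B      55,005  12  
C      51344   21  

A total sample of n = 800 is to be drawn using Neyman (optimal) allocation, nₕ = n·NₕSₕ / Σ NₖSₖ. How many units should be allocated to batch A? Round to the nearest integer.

A: NₕSₕ = 49199·12 = 590388
B: NₕSₕ = 55005·12 = 660060
C: NₕSₕ = 51344·21 = 1078224
Σ NₕSₕ = 2328672.
n_A = 800·590388/2328672 = 202.824... → 203.

203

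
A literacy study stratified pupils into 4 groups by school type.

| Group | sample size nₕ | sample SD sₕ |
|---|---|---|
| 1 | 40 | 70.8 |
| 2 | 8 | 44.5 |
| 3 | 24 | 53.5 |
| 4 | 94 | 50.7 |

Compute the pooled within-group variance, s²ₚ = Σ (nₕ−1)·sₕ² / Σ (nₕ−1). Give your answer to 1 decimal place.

1: (40−1)·70.8² = 39·5012.64 = 195492.96
2: (8−1)·44.5² = 7·1980.25 = 13861.75
3: (24−1)·53.5² = 23·2862.25 = 65831.75
4: (94−1)·50.7² = 93·2570.49 = 239055.57
Numerator = 514242.03; denominator = Σ(nₕ−1) = 162.
s²ₚ = 514242.03/162 = 3174.334... → 3174.3.

3174.3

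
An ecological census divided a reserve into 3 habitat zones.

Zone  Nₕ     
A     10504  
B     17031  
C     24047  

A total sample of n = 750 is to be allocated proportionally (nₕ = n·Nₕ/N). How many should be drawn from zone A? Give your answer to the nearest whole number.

N = 10504 + 17031 + 24047 = 51582.
n_A = 750·10504/51582 = 152.728... → 153.

153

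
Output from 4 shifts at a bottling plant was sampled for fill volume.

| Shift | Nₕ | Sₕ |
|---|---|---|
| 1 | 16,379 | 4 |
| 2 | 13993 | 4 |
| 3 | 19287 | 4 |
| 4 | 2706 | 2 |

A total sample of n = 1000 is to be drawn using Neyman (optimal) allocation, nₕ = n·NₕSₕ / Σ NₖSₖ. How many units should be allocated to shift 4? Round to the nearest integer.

Σ NₕSₕ = 16379·4 + 13993·4 + 19287·4 + 2706·2 = 204048.
Share for 4: 5412/204048 = 0.02652.
n_4 = 1000 × 0.02652 = 26.523... → 27.

27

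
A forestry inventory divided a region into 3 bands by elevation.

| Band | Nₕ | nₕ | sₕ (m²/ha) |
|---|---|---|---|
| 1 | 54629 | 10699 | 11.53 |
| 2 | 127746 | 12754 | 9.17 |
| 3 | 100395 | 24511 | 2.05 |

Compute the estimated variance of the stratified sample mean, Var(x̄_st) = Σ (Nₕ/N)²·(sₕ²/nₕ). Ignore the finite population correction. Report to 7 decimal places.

N = 282770. Term for each stratum: Wₕ²sₕ²/nₕ.
Var(x̄_st) = 0.0004637621 + 0.0013456131 + 0.0000216125 = 0.0018309877 → 0.0018310.

0.0018310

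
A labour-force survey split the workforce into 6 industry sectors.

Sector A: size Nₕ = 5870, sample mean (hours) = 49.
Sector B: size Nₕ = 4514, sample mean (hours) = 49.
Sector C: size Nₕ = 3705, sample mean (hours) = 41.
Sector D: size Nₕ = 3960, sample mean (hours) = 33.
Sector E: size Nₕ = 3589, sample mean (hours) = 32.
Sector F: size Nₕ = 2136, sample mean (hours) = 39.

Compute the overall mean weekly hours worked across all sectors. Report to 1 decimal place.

41.6

N = 23774; weights Wₕ = Nₕ/N = (0.2469, 0.1899, 0.1558, 0.1666, 0.1510, 0.0898).
x̄_st = Σ Wₕ·x̄ₕ = 0.2469·49 + 0.1899·49 + 0.1558·41 + 0.1666·33 + 0.1510·32 + 0.0898·39 ≈ 41.623...
→ 41.6.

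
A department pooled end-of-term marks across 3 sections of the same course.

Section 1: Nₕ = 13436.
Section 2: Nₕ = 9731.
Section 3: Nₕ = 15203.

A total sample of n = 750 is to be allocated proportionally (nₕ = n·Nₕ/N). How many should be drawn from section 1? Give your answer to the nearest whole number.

Share of section 1 = 13436/38370 = 0.35017.
Allocate 750 × 0.35017 = 262.627... → 263.

263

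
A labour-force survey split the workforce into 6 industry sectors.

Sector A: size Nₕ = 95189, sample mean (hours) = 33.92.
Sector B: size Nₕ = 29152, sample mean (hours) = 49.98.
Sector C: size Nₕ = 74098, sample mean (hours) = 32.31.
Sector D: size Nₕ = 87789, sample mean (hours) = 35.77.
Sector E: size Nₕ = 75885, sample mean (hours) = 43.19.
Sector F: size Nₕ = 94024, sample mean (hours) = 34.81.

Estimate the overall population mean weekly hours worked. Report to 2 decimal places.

36.77

N = 95189 + 29152 + 74098 + 87789 + 75885 + 94024 = 456137.
Weight each subgroup mean by Nₕ/N and sum.
Σ Nₕx̄ₕ = 95189·33.92 + 29152·49.98 + 74098·32.31 + 87789·35.77 + 75885·43.19 + 94024·34.81 = 3228810.88 + 1457016.96 + 2394106.38 + 3140212.53 + 3277473.15 + 3272975.44 = 16770595.34.
Divide by N: 16770595.34 / 456137 = 36.7666... → 36.77.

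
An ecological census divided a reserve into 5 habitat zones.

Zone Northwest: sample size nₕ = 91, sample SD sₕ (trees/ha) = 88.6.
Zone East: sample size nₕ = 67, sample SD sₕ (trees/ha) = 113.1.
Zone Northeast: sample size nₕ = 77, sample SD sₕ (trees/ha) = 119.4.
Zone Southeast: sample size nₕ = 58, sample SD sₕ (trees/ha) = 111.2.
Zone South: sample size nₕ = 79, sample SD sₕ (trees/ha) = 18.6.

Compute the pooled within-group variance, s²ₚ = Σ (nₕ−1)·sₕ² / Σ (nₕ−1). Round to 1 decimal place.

9171.8

Degrees of freedom: 90 + 66 + 76 + 57 + 78 = 367.
Σ(nₕ−1)sₕ² = 90·7849.96 + 66·12791.61 + 76·14256.36 + 57·12365.44 + 78·345.96 = 3366040.98.
s²ₚ = 3366040.98 / 367 = 9171.774... → 9171.8.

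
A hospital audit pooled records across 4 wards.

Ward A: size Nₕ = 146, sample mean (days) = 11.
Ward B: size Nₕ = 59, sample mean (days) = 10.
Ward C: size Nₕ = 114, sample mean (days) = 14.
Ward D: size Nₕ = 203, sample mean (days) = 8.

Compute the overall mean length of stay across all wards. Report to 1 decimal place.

10.4

x̄_st = (Σ Nₕx̄ₕ) / (Σ Nₕ) = (146·11 + 59·10 + 114·14 + 203·8) / 522
= 5416 / 522 = 10.375... → 10.4.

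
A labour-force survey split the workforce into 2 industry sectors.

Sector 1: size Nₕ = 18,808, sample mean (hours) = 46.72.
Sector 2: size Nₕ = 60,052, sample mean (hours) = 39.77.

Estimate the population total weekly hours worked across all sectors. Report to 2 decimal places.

1: 18808·46.72 = 878709.76
2: 60052·39.77 = 2388268.04
τ̂ = Σ Nₕx̄ₕ = 3266977.80.

3266977.80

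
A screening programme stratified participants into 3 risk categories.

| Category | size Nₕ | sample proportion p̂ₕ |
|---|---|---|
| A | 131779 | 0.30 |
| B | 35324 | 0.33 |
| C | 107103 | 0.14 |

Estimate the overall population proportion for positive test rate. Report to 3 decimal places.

Wₕ = Nₕ/N with N = 274206: 0.4806, 0.1288, 0.3906.
p̂_st = 0.4806·0.30 + 0.1288·0.33 + 0.3906·0.14 ≈ 0.24137... → 0.241.

0.241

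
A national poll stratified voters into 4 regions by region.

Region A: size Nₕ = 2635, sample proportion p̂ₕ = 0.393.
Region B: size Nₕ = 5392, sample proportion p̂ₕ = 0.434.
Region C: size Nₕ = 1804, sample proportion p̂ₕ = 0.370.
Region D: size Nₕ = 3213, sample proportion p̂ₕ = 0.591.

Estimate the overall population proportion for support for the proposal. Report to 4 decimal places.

0.4555

Wₕ = Nₕ/N with N = 13044: 0.2020, 0.4134, 0.1383, 0.2463.
p̂_st = 0.2020·0.393 + 0.4134·0.434 + 0.1383·0.370 + 0.2463·0.591 ≈ 0.455539... → 0.4555.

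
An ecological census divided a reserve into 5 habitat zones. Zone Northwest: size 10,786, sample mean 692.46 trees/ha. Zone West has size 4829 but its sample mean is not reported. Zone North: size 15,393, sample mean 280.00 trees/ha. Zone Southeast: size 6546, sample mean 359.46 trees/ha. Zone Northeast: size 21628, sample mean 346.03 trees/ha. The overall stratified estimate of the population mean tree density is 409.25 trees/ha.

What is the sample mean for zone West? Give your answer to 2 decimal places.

N = 10786 + 4829 + 15393 + 6546 + 21628 = 59182.
Overall total = μ·N = 409.25·59182 = 24220233.5.
Subtract the known strata: 10786·692.46 + 15393·280.00 + 6546·359.46 + 21628·346.03 = 21615875.56.
Remaining total for zone West: 24220233.5 − 21615875.56 = 2604357.94.
Divide by its size: 2604357.94 / 4829 = 539.3162... → 539.32.

539.32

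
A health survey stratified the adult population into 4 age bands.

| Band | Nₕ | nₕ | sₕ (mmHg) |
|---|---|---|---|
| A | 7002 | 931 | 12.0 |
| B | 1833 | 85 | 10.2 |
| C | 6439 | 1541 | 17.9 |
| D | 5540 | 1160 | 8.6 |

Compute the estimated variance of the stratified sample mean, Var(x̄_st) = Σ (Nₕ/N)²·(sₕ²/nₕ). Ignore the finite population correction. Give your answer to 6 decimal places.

0.051413

N = 20814. Term for each stratum: Wₕ²sₕ²/nₕ.
Var(x̄_st) = 0.017504347 + 0.009492820 + 0.019898905 + 0.004516971 = 0.051413044 → 0.051413.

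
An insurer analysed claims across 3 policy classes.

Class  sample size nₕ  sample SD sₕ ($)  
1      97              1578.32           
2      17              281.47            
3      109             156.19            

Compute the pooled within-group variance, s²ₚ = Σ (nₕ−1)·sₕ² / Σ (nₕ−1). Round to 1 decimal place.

Degrees of freedom: 96 + 16 + 108 = 220.
Σ(nₕ−1)sₕ² = 96·2491094.0224 + 16·79225.3609 + 108·24395.3161 = 243047326.0636.
s²ₚ = 243047326.0636 / 220 = 1104760.573... → 1104760.6.

1104760.6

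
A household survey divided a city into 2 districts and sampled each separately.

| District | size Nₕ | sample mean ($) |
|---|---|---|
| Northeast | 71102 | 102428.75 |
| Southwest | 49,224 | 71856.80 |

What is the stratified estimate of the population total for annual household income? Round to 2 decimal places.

Northeast: 71102·102428.75 = 7282888982.5
Southwest: 49224·71856.80 = 3537079123.2
τ̂ = Σ Nₕx̄ₕ = 10819968105.70.

10819968105.70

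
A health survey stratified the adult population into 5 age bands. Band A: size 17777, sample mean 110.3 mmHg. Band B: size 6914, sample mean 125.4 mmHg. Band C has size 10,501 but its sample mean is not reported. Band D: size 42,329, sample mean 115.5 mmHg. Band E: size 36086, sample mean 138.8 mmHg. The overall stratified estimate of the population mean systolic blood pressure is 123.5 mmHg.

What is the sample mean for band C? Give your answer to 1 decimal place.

124.3

N = 17777 + 6914 + 10501 + 42329 + 36086 = 113607.
Overall total = μ·N = 123.5·113607 = 14030464.5.
Subtract the known strata: 17777·110.3 + 6914·125.4 + 42329·115.5 + 36086·138.8 = 12725555.
Remaining total for band C: 14030464.5 − 12725555 = 1304909.5.
Divide by its size: 1304909.5 / 10501 = 124.265... → 124.3.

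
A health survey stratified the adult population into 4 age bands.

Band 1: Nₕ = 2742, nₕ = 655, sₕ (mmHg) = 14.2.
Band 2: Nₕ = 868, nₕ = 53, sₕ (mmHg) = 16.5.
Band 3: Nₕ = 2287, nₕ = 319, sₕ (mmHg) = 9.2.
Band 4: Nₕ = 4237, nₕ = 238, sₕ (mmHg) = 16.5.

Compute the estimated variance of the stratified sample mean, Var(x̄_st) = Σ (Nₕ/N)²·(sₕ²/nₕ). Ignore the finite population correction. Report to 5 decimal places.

N = 10134; Wₕ = Nₕ/N.
band 1: (2742/10134)²·14.2²/655 = 0.02253764
band 2: (868/10134)²·16.5²/53 = 0.03768510
band 3: (2287/10134)²·9.2²/319 = 0.01351312
band 4: (4237/10134)²·16.5²/238 = 0.19996135
Sum = 0.27369721 → 0.27370.

0.27370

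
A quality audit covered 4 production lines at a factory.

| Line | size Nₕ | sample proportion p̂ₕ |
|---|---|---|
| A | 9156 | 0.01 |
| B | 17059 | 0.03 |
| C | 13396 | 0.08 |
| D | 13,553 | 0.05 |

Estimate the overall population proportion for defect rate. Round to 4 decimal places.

0.0443

N = 9156 + 17059 + 13396 + 13553 = 53164.
Overall proportion = Σ (Nₕ/N)·p̂ₕ.
Σ Nₕp̂ₕ = 91.56 + 511.77 + 1071.68 + 677.65 = 2352.66.
2352.66 / 53164 = 0.044253... → 0.0443.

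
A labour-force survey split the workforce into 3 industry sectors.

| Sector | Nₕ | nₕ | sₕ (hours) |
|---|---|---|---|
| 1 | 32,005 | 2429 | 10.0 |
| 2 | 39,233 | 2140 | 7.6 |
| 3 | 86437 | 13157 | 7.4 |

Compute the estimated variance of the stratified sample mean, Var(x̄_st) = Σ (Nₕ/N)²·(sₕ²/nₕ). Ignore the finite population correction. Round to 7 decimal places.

N = 157675. Term for each stratum: Wₕ²sₕ²/nₕ.
Var(x̄_st) = 0.0016962211 + 0.0016710551 + 0.0012507781 = 0.0046180543 → 0.0046181.

0.0046181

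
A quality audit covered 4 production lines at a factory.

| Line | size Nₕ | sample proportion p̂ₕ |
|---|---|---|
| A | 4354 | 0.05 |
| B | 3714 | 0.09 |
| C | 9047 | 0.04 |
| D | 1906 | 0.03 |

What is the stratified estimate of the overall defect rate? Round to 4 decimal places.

Wₕ = Nₕ/N with N = 19021: 0.2289, 0.1953, 0.4756, 0.1002.
p̂_st = 0.2289·0.05 + 0.1953·0.09 + 0.4756·0.04 + 0.1002·0.03 ≈ 0.051050... → 0.0510.

0.0510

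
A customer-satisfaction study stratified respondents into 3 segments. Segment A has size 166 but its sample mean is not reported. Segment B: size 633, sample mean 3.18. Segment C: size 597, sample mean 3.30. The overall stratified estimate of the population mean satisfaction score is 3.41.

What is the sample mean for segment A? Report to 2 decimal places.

N = 166 + 633 + 597 = 1396.
Overall total = μ·N = 3.41·1396 = 4760.36.
Subtract the known strata: 633·3.18 + 597·3.30 = 3983.04.
Remaining total for segment A: 4760.36 − 3983.04 = 777.32.
Divide by its size: 777.32 / 166 = 4.6827... → 4.68.

4.68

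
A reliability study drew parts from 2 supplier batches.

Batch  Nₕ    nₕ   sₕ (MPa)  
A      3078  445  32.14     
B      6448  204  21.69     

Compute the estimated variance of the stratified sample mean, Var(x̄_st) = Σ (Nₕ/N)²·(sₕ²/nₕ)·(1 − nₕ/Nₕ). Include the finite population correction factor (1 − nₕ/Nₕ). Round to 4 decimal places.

N = 9526. Term for each stratum: Wₕ²sₕ²/nₕ·(1−nₕ/Nₕ).
Var(x̄_st) = 0.2073147 + 1.0231886 = 1.2305033 → 1.2305.

1.2305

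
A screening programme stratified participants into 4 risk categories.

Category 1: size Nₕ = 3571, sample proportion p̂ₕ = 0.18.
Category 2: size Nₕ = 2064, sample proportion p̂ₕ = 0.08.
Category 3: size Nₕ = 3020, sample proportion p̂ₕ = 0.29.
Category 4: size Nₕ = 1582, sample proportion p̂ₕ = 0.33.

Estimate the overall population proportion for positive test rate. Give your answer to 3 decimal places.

N = 3571 + 2064 + 3020 + 1582 = 10237.
Overall proportion = Σ (Nₕ/N)·p̂ₕ.
Σ Nₕp̂ₕ = 642.78 + 165.12 + 875.8 + 522.06 = 2205.76.
2205.76 / 10237 = 0.21547... → 0.215.

0.215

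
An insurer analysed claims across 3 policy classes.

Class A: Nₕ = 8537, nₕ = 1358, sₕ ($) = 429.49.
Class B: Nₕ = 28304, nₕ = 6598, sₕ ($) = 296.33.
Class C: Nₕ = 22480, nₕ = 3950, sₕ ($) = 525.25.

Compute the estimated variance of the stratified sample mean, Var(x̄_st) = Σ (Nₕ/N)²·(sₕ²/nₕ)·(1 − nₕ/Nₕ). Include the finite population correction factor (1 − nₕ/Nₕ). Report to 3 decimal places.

12.957

N = 59321; Wₕ = Nₕ/N.
class A: (8537/59321)²·429.49²/1358·(1 − 1358/8537) = 2.365694
class B: (28304/59321)²·296.33²/6598·(1 − 6598/28304) = 2.323537
class C: (22480/59321)²·525.25²/3950·(1 − 3950/22480) = 8.267797
Sum = 12.957029 → 12.957.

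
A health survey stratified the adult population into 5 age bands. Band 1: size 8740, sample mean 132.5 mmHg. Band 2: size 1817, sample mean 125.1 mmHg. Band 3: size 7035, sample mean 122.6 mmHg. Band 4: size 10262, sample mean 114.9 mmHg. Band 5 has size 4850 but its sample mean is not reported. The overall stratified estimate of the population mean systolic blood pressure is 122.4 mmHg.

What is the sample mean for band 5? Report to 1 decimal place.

N = 8740 + 1817 + 7035 + 10262 + 4850 = 32704.
Overall total = μ·N = 122.4·32704 = 4002969.6.
Subtract the known strata: 8740·132.5 + 1817·125.1 + 7035·122.6 + 10262·114.9 = 3426951.5.
Remaining total for band 5: 4002969.6 − 3426951.5 = 576018.1.
Divide by its size: 576018.1 / 4850 = 118.767... → 118.8.

118.8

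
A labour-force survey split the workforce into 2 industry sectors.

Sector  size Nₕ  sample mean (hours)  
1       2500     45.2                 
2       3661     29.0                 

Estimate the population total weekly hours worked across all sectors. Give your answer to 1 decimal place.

Estimate total by summing Nₕ·x̄ₕ over strata.
2500·45.2 + 3661·29.0 = 113000 + 106169 = 219169.0.

219169.0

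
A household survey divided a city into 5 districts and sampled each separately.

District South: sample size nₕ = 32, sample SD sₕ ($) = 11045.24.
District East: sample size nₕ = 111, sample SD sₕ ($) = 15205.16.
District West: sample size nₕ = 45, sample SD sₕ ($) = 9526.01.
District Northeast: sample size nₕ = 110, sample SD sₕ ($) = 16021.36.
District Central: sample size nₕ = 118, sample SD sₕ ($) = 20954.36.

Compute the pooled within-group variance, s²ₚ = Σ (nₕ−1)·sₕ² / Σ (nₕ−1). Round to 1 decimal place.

South: (32−1)·11045.24² = 31·121997326.6576 = 3781917126.3856
East: (111−1)·15205.16² = 110·231196890.6256 = 25431657968.816
West: (45−1)·9526.01² = 44·90744866.5201 = 3992774126.8844
Northeast: (110−1)·16021.36² = 109·256683976.2496 = 27978553411.2064
Central: (118−1)·20954.36² = 117·439085203.0096 = 51372968752.1232
Numerator = 112557871385.4156; denominator = Σ(nₕ−1) = 411.
s²ₚ = 112557871385.4156/411 = 273863434.028... → 273863434.0.

273863434.0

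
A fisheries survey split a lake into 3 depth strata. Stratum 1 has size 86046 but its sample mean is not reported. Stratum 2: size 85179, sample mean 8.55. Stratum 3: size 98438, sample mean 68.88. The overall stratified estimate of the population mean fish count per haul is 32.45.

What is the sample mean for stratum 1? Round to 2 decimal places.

14.43

N = 86046 + 85179 + 98438 = 269663.
Overall total = μ·N = 32.45·269663 = 8750564.35.
Subtract the known strata: 85179·8.55 + 98438·68.88 = 7508689.89.
Remaining total for stratum 1: 8750564.35 − 7508689.89 = 1241874.46.
Divide by its size: 1241874.46 / 86046 = 14.4327... → 14.43.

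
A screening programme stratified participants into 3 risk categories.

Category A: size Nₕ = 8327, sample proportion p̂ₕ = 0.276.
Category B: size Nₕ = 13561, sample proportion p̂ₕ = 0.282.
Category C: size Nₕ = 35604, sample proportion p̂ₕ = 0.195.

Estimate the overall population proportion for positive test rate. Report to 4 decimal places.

Wₕ = Nₕ/N with N = 57492: 0.1448, 0.2359, 0.6193.
p̂_st = 0.1448·0.276 + 0.2359·0.282 + 0.6193·0.195 ≈ 0.227253... → 0.2273.

0.2273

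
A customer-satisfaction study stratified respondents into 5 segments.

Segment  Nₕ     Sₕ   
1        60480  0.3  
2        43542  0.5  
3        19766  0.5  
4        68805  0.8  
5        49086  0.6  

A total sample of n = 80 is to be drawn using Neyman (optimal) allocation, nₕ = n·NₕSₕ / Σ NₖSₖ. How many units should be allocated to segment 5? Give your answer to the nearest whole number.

Σ NₕSₕ = 60480·0.3 + 43542·0.5 + 19766·0.5 + 68805·0.8 + 49086·0.6 = 134293.6.
Share for 5: 29451.6/134293.6 = 0.21931.
n_5 = 80 × 0.21931 = 17.545... → 18.

18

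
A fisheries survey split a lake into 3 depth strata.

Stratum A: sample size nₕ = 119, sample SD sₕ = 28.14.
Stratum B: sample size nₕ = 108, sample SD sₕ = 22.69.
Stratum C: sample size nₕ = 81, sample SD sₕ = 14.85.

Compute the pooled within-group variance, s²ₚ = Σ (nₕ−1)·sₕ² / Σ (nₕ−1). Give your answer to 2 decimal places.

Degrees of freedom: 118 + 107 + 80 = 305.
Σ(nₕ−1)sₕ² = 118·791.8596 + 107·514.8361 + 80·220.5225 = 166168.6955.
s²ₚ = 166168.6955 / 305 = 544.8154... → 544.82.

544.82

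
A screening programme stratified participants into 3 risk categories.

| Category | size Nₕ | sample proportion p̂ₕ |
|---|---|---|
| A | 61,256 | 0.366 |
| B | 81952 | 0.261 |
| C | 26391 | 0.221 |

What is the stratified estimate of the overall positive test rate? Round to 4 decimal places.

N = 61256 + 81952 + 26391 = 169599.
Overall proportion = Σ (Nₕ/N)·p̂ₕ.
Σ Nₕp̂ₕ = 22419.696 + 21389.472 + 5832.411 = 49641.579.
49641.579 / 169599 = 0.292700... → 0.2927.

0.2927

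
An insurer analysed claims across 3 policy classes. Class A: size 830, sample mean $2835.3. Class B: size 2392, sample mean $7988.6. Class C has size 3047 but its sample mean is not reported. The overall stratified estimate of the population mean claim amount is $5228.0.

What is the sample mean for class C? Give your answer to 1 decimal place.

Σ Nₕx̄ₕ = N·μ, so 3047·x̄_C = 6269·5228.0 − (830·2835.3 + 2392·7988.6).
= 32774332 − 21462030.2 = 11312301.8.
x̄_C = 11312301.8 / 3047 = 3712.603... → 3712.6.

3712.6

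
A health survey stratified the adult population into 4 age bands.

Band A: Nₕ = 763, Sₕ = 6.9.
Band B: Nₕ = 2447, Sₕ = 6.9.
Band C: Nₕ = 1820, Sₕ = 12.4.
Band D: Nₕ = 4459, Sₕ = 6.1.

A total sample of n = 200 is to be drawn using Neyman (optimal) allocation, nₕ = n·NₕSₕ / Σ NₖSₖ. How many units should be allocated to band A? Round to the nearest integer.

15

Σ NₕSₕ = 763·6.9 + 2447·6.9 + 1820·12.4 + 4459·6.1 = 71916.9.
Share for A: 5264.7/71916.9 = 0.07321.
n_A = 200 × 0.07321 = 14.641... → 15.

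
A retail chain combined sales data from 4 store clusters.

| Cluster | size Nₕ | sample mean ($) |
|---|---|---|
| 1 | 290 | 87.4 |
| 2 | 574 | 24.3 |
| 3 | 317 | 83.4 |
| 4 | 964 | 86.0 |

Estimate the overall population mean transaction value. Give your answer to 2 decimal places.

69.29

N = 2145; weights Wₕ = Nₕ/N = (0.1352, 0.2676, 0.1478, 0.4494).
x̄_st = Σ Wₕ·x̄ₕ = 0.1352·87.4 + 0.2676·24.3 + 0.1478·83.4 + 0.4494·86.0 ≈ 69.2942...
→ 69.29.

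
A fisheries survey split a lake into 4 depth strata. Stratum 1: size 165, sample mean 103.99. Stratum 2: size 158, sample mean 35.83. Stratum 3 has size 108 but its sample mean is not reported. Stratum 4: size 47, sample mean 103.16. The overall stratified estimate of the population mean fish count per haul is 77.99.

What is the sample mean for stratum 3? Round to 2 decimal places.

88.99

Σ Nₕx̄ₕ = N·μ, so 108·x̄_3 = 478·77.99 − (165·103.99 + 158·35.83 + 47·103.16).
= 37279.22 − 27668.01 = 9611.21.
x̄_3 = 9611.21 / 108 = 88.9927... → 88.99.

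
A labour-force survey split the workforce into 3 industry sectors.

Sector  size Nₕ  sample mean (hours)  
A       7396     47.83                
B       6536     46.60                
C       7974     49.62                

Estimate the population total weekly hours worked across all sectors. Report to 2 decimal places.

1053998.16

Population total = Σ Nₕ·x̄ₕ (each stratum's size times its mean).
7396·47.83 + 6536·46.60 + 7974·49.62 = 353750.68 + 304577.6 + 395669.88 = 1053998.16.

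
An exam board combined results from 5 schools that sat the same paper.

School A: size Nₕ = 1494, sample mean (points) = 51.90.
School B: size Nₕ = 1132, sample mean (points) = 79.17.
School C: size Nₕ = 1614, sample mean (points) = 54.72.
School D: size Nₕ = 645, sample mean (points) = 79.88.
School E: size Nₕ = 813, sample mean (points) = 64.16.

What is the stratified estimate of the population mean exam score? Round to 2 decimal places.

63.03

x̄_st = (Σ Nₕx̄ₕ) / (Σ Nₕ) = (1494·51.90 + 1132·79.17 + 1614·54.72 + 645·79.88 + 813·64.16) / 5698
= 359161.8 / 5698 = 63.0330... → 63.03.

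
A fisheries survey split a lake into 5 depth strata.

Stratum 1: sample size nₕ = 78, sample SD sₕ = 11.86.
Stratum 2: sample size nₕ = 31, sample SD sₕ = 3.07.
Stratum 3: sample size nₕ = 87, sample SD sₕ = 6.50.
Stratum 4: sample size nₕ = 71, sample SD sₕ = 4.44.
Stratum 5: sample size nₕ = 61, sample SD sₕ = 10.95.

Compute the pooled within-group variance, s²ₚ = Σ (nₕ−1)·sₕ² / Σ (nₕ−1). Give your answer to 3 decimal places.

1: (78−1)·11.86² = 77·140.6596 = 10830.7892
2: (31−1)·3.07² = 30·9.4249 = 282.747
3: (87−1)·6.50² = 86·42.25 = 3633.5
4: (71−1)·4.44² = 70·19.7136 = 1379.952
5: (61−1)·10.95² = 60·119.9025 = 7194.15
Numerator = 23321.1382; denominator = Σ(nₕ−1) = 323.
s²ₚ = 23321.1382/323 = 72.20167... → 72.202.

72.202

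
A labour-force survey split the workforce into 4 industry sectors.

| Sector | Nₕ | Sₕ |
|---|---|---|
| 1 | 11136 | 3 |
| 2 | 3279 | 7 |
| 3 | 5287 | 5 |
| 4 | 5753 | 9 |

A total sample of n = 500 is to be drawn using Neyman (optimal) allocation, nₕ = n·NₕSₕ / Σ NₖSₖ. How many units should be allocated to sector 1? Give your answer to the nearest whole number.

1: NₕSₕ = 11136·3 = 33408
2: NₕSₕ = 3279·7 = 22953
3: NₕSₕ = 5287·5 = 26435
4: NₕSₕ = 5753·9 = 51777
Σ NₕSₕ = 134573.
n_1 = 500·33408/134573 = 124.126... → 124.

124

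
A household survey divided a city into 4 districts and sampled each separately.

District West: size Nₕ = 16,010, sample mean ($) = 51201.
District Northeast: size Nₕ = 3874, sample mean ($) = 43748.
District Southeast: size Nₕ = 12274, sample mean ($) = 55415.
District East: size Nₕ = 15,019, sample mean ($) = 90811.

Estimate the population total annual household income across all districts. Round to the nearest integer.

3033261881

West: 16010·51201 = 819728010
Northeast: 3874·43748 = 169479752
Southeast: 12274·55415 = 680163710
East: 15019·90811 = 1363890409
τ̂ = Σ Nₕx̄ₕ = 3033261881.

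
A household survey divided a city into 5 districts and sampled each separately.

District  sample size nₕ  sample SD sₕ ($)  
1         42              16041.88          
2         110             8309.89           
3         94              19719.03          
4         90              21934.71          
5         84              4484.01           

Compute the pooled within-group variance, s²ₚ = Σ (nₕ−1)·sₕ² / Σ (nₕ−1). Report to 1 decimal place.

Degrees of freedom: 41 + 109 + 93 + 89 + 83 = 415.
Σ(nₕ−1)sₕ² = 41·257341913.9344 + 109·69054271.8121 + 93·388840144.1409 + 89·481131502.7841 + 83·20106345.6801 = 98729597943.1662.
s²ₚ = 98729597943.1662 / 415 = 237902645.646... → 237902645.6.

237902645.6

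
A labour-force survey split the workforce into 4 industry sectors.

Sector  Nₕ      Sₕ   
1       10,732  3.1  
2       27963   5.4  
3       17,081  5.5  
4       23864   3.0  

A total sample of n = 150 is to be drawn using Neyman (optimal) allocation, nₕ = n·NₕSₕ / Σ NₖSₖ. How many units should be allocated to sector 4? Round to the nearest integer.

31

Σ NₕSₕ = 10732·3.1 + 27963·5.4 + 17081·5.5 + 23864·3.0 = 349806.9.
Share for 4: 71592/349806.9 = 0.20466.
n_4 = 150 × 0.20466 = 30.699... → 31.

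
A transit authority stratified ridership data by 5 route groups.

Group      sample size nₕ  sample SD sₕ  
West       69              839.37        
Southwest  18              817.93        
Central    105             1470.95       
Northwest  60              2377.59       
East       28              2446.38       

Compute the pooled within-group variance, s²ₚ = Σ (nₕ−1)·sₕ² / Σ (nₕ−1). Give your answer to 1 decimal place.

West: (69−1)·839.37² = 68·704541.9969 = 47908855.7892
Southwest: (18−1)·817.93² = 17·669009.4849 = 11373161.2433
Central: (105−1)·1470.95² = 104·2163693.9025 = 225024165.86
Northwest: (60−1)·2377.59² = 59·5652934.2081 = 333523118.2779
East: (28−1)·2446.38² = 27·5984775.1044 = 161588927.8188
Numerator = 779418228.9892; denominator = Σ(nₕ−1) = 275.
s²ₚ = 779418228.9892/275 = 2834248.105... → 2834248.1.

2834248.1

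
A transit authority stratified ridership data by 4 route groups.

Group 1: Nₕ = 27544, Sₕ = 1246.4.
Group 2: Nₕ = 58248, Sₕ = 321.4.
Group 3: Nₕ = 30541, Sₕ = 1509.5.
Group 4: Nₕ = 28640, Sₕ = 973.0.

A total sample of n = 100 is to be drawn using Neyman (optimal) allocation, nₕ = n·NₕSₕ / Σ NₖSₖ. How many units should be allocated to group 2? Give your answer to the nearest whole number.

15

1: NₕSₕ = 27544·1246.4 = 34330841.6
2: NₕSₕ = 58248·321.4 = 18720907.2
3: NₕSₕ = 30541·1509.5 = 46101639.5
4: NₕSₕ = 28640·973.0 = 27866720
Σ NₕSₕ = 127020108.3.
n_2 = 100·18720907.2/127020108.3 = 14.739... → 15.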